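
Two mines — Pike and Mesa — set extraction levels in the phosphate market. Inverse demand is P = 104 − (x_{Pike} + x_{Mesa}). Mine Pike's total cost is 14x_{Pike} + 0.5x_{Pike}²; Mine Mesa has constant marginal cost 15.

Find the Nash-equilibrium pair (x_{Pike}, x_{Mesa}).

18.2, 35.4

Mine Pike's profit: π = x_{Pike}(104 − (x_{Pike} + x_{Mesa})) − 14x_{Pike} − 0.5x_{Pike}².
∂π/∂x_{Pike} = 90 − 3x_{Pike} − x_{Mesa} = 0, so x_{Pike} = 30 − (1/3)x_{Mesa}.
For Mesa: ∂π/∂x_{Mesa} = 89 − 2x_{Mesa} − x_{Pike} = 0 ⇒ x_{Mesa} = 44.5 − 0.5x_{Pike}.
Solving the two reaction functions simultaneously: (1 − (−1/3)(−0.5))x_{Pike} = 30 − (1/3)·44.5, so (5/6)x_{Pike} = 91/6 and x_{Pike} = 18.2.
Then x_{Mesa} = 44.5 − 0.5·18.2 = 35.4.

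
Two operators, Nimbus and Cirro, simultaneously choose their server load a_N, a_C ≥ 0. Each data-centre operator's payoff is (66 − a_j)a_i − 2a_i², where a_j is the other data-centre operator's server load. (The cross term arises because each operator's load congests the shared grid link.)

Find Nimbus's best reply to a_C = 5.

15.25

Nimbus's payoff is (66 − a_C)a_N − 2a_N².
∂π/∂a_N = 66 − a_C − 4a_N = 0, so a_N = 16.5 − 0.25a_C.
At a_C = 5: a_N = 16.5 − 0.25·5 = 15.25.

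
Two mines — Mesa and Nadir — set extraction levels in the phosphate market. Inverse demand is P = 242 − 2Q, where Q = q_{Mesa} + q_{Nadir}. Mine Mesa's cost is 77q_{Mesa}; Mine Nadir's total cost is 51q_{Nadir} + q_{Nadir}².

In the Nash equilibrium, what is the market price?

137.8

Mine Mesa's profit: π = q_{Mesa}(242 − 2(q_{Mesa} + q_{Nadir})) − 77q_{Mesa}.
∂π/∂q_{Mesa} = 165 − 4q_{Mesa} − 2q_{Nadir} = 0, so q_{Mesa} = 41.25 − 0.5q_{Nadir}.
For Nadir: ∂π/∂q_{Nadir} = 191 − 6q_{Nadir} − 2q_{Mesa} = 0 ⇒ q_{Nadir} = 191/6 − (1/3)q_{Mesa}.
Solving the two reaction functions simultaneously: (1 − (−0.5)(−1/3))q_{Mesa} = 41.25 − 0.5·(191/6), so (5/6)q_{Mesa} = 76/3 and q_{Mesa} = 30.4.
Then q_{Nadir} = 191/6 − (1/3)·30.4 = 21.7.
Equilibrium price: P = 242 − 2·52.1 = 137.8.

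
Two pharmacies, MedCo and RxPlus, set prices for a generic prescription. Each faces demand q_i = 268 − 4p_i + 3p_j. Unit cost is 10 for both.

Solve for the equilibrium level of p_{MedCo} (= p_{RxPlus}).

MedCo's profit: π = (p_{MedCo} − 10)(268 − 4p_{MedCo} + 3p_{RxPlus}).
∂π/∂p_{MedCo} = 308 − 8p_{MedCo} + 3p_{RxPlus} = 0 ⇒ p_{MedCo} = 38.5 + 0.375p_{RxPlus}.
The game is symmetric, so in equilibrium p_{RxPlus} = p_{MedCo}: the reaction function gives 0.625p_{MedCo} = 38.5, hence p_{MedCo} = 61.6.

61.6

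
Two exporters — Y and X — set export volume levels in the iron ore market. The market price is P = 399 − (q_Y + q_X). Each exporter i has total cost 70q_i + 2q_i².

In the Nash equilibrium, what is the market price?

305

Exporter Y's profit: π = q_Y(399 − (q_Y + q_X)) − 70q_Y − 2q_Y².
∂π/∂q_Y = 329 − 6q_Y − q_X = 0, so q_Y = 329/6 − (1/6)q_X.
Setting q_Y = q_X in the reaction function: q_Y = 329/6 − (1/6)q_Y, so q_Y = (329/6) / (7/6) = 47.
Equilibrium price: P = 399 − 94 = 305.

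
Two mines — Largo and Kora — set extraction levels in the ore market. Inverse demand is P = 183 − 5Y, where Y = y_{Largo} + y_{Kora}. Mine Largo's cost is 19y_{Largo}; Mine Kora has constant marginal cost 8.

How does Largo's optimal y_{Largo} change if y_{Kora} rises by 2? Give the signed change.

-1

Mine Largo's profit: π = y_{Largo}(183 − 5(y_{Largo} + y_{Kora})) − 19y_{Largo}.
∂π/∂y_{Largo} = 164 − 10y_{Largo} − 5y_{Kora} = 0, so y_{Largo} = 16.4 − 0.5y_{Kora}.
The reaction-function slope is −0.5, so a 2-unit rise in y_{Kora} moves y_{Largo} by −0.5 × 2 = −1. Largo's best response falls — the actions are strategic substitutes.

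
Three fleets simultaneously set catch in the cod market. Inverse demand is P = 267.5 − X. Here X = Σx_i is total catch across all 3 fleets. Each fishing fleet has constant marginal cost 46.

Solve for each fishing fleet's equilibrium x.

55.375

A representative fishing fleet's profit is π_i = x_i(267.5 − X) − 46x_i, with X = x_i + Σ_{j≠i} x_j.
First-order condition: 221.5 − 2x_i − Σ_{j≠i} x_j = 0.
With identical fishing fleets, set every x_j = x: then 221.5 − 2x − 2x = 0, i.e. x = 221.5/4 = 55.375.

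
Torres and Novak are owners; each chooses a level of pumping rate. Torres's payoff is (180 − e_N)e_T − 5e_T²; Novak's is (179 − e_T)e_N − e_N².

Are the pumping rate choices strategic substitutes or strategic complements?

strategic substitutes

Expanding Torres's payoff: 180e_T − e_Ne_T − 5e_T².
∂π/∂e_T = 180 − e_N − 10e_T = 0, so e_T = 18 − 0.1e_N.
The best-response slope de_T/de_N = −0.1 < 0: the reaction function is downward-sloping, so the choices are strategic substitutes.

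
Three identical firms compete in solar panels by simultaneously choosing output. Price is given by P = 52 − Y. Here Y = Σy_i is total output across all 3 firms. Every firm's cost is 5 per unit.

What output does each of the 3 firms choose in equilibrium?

A representative firm's profit is π_i = y_i(52 − Y) − 5y_i, with Y = y_i + Σ_{j≠i} y_j.
First-order condition: 47 − 2y_i − Σ_{j≠i} y_j = 0.
In a symmetric equilibrium every firm chooses the same y, so Σ_{j≠i} y_j = 2y. The condition becomes 47 − 4y = 0, giving y = 47/4 = 11.75.

11.75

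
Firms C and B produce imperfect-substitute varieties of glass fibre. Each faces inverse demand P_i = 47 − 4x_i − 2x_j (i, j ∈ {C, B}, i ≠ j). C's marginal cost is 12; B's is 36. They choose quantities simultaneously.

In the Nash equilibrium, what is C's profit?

73.96

Firm C's profit: π = x_C(47 − 4x_C − 2x_B) − 12x_C.
∂π/∂x_C = 35 − 8x_C − 2x_B = 0 ⇒ x_C = 4.375 − 0.25x_B.
Similarly x_B = 1.375 − 0.25x_C.
Solving the two reaction functions simultaneously: (1 − (−0.25)(−0.25))x_C = 4.375 − 0.25·1.375, so 0.9375x_C = 129/32 and x_C = 4.3.
Then x_B = 1.375 − 0.25·4.3 = 0.3.
P_C = 47 − 4·4.3 − 2·0.3 = 29.2.
Profit = (29.2 − 12)·4.3 = 73.96.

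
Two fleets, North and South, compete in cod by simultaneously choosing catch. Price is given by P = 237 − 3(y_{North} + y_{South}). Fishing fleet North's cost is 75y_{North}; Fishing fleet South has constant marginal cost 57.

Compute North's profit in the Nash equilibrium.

768

Fishing fleet North's profit: π = y_{North}(237 − 3(y_{North} + y_{South})) − 75y_{North}.
∂π/∂y_{North} = 162 − 6y_{North} − 3y_{South} = 0, so y_{North} = 27 − 0.5y_{South}.
By the same steps for South: y_{South} = 30 − 0.5y_{North}.
Substituting the second reaction function into the first: y_{North} = 27 − 0.5(30 − 0.5y_{North}), which gives 0.75y_{North} = 12 ⇒ y_{North} = 16.
Then y_{South} = 30 − 0.5·16 = 22.
Price P = 237 − 3·38 = 123.
North's profit: (123 − 75)·16 = 768.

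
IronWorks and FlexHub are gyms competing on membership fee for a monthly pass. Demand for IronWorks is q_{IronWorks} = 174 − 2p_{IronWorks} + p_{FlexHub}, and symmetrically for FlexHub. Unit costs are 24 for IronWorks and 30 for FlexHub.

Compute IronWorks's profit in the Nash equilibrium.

IronWorks's profit: π = (p_{IronWorks} − 24)(174 − 2p_{IronWorks} + p_{FlexHub}).
∂π/∂p_{IronWorks} = 222 − 4p_{IronWorks} + p_{FlexHub} = 0 ⇒ p_{IronWorks} = 55.5 + 0.25p_{FlexHub}.
Similarly p_{FlexHub} = 58.5 + 0.25p_{IronWorks}.
Substituting the second reaction function into the first: p_{IronWorks} = 55.5 + 0.25(58.5 + 0.25p_{IronWorks}), which gives 0.9375p_{IronWorks} = 70.125 ⇒ p_{IronWorks} = 74.8.
Then p_{FlexHub} = 58.5 + 0.25·74.8 = 77.2.
q_{IronWorks} = 174 − 2·74.8 + 77.2 = 101.6.
Profit = (74.8 − 24)·101.6 = 5161.28.

5161.28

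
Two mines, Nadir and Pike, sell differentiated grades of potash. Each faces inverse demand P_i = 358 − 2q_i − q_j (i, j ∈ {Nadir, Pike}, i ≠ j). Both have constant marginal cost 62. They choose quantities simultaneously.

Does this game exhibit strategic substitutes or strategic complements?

strategic substitutes

Mine Nadir's profit: π = q_{Nadir}(358 − 2q_{Nadir} − q_{Pike}) − 62q_{Nadir}.
∂π/∂q_{Nadir} = 296 − 4q_{Nadir} − q_{Pike} = 0 ⇒ q_{Nadir} = 74 − 0.25q_{Pike}.
The best-response slope dq_{Nadir}/dq_{Pike} = −0.25 < 0: the reaction function is downward-sloping, so the choices are strategic substitutes.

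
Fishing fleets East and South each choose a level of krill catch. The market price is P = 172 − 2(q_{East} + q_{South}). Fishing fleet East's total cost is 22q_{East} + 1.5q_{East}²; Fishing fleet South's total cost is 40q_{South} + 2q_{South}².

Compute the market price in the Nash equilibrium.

112

Fishing fleet East's profit: π = q_{East}(172 − 2(q_{East} + q_{South})) − 22q_{East} − 1.5q_{East}².
∂π/∂q_{East} = 150 − 7q_{East} − 2q_{South} = 0, so q_{East} = 150/7 − (2/7)q_{South}.
For South: ∂π/∂q_{South} = 132 − 8q_{South} − 2q_{East} = 0 ⇒ q_{South} = 16.5 − 0.25q_{East}.
Solving the two reaction functions simultaneously: (1 − (−2/7)(−0.25))q_{East} = 150/7 − (2/7)·16.5, so (13/14)q_{East} = 117/7 and q_{East} = 18.
Then q_{South} = 16.5 − 0.25·18 = 12.
Equilibrium price: P = 172 − 2·30 = 112.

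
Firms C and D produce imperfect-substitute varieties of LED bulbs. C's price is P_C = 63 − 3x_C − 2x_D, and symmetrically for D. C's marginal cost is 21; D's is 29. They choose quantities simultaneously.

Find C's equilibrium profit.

Firm C's profit: π = x_C(63 − 3x_C − 2x_D) − 21x_C.
∂π/∂x_C = 42 − 6x_C − 2x_D = 0 ⇒ x_C = 7 − (1/3)x_D.
Similarly x_D = 17/3 − (1/3)x_C.
Plugging x_D into C's best response: x_C = 7 − (1/3)(17/3 − (1/3)x_C) ⇒ (8/9)x_C = 46/9, so x_C = 5.75.
Then x_D = 17/3 − (1/3)·5.75 = 3.75.
P_C = 63 − 3·5.75 − 2·3.75 = 38.25.
Profit = (38.25 − 21)·5.75 = 99.1875.

99.1875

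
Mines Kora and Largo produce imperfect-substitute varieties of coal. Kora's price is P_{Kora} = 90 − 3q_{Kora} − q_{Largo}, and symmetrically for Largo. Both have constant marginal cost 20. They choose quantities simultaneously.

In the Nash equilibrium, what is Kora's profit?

300

Mine Kora's profit: π = q_{Kora}(90 − 3q_{Kora} − q_{Largo}) − 20q_{Kora}.
∂π/∂q_{Kora} = 70 − 6q_{Kora} − q_{Largo} = 0 ⇒ q_{Kora} = 35/3 − (1/6)q_{Largo}.
The game is symmetric, so in equilibrium q_{Largo} = q_{Kora}: the reaction function gives (7/6)q_{Kora} = 35/3, hence q_{Kora} = 10.
P_{Kora} = 90 − 3·10 − 10 = 50.
Profit = (50 − 20)·10 = 300.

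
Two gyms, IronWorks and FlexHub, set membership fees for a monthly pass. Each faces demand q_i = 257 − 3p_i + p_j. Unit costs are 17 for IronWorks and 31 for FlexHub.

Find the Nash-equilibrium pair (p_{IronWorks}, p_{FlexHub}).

62.8, 68.8

IronWorks's profit: π = (p_{IronWorks} − 17)(257 − 3p_{IronWorks} + p_{FlexHub}).
∂π/∂p_{IronWorks} = 308 − 6p_{IronWorks} + p_{FlexHub} = 0 ⇒ p_{IronWorks} = 154/3 + (1/6)p_{FlexHub}.
Similarly p_{FlexHub} = 175/3 + (1/6)p_{IronWorks}.
Substituting the second reaction function into the first: p_{IronWorks} = 154/3 + (1/6)(175/3 + (1/6)p_{IronWorks}), which gives (35/36)p_{IronWorks} = 1099/18 ⇒ p_{IronWorks} = 62.8.
Then p_{FlexHub} = 175/3 + (1/6)·62.8 = 68.8.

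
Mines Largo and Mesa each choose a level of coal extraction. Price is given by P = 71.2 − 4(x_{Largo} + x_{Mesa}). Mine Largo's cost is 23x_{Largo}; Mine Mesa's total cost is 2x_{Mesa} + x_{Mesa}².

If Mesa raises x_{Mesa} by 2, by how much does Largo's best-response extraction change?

Mine Largo's profit: π = x_{Largo}(71.2 − 4(x_{Largo} + x_{Mesa})) − 23x_{Largo}.
∂π/∂x_{Largo} = 48.2 − 8x_{Largo} − 4x_{Mesa} = 0, so x_{Largo} = 6.025 − 0.5x_{Mesa}.
The reaction-function slope is −0.5, so a 2-unit rise in x_{Mesa} moves x_{Largo} by −0.5 × 2 = −1. Largo's best response falls — the actions are strategic substitutes.

-1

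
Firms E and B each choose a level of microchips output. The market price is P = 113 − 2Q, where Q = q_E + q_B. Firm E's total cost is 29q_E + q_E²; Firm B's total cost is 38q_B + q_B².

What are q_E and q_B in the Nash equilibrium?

Firm E's profit: π = q_E(113 − 2(q_E + q_B)) − 29q_E − q_E².
∂π/∂q_E = 84 − 6q_E − 2q_B = 0, so q_E = 14 − (1/3)q_B.
By the same steps for B: q_B = 12.5 − (1/3)q_E.
Solving the two reaction functions simultaneously: (1 − (−1/3)(−1/3))q_E = 14 − (1/3)·12.5, so (8/9)q_E = 59/6 and q_E = 11.0625.
Then q_B = 12.5 − (1/3)·11.0625 = 8.8125.

11.0625, 8.8125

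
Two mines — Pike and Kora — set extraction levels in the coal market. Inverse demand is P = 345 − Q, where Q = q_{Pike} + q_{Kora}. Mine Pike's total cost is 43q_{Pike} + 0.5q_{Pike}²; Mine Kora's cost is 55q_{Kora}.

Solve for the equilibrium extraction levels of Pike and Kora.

Mine Pike's profit: π = q_{Pike}(345 − (q_{Pike} + q_{Kora})) − 43q_{Pike} − 0.5q_{Pike}².
∂π/∂q_{Pike} = 302 − 3q_{Pike} − q_{Kora} = 0, so q_{Pike} = 302/3 − (1/3)q_{Kora}.
For Kora: ∂π/∂q_{Kora} = 290 − 2q_{Kora} − q_{Pike} = 0 ⇒ q_{Kora} = 145 − 0.5q_{Pike}.
Substituting the second reaction function into the first: q_{Pike} = 302/3 − (1/3)(145 − 0.5q_{Pike}), which gives (5/6)q_{Pike} = 157/3 ⇒ q_{Pike} = 62.8.
Then q_{Kora} = 145 − 0.5·62.8 = 113.6.

62.8, 113.6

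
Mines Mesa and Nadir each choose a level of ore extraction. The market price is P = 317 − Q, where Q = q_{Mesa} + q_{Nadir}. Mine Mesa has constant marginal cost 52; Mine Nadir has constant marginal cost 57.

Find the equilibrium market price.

142

Mine Mesa's profit: π = q_{Mesa}(317 − (q_{Mesa} + q_{Nadir})) − 52q_{Mesa}.
∂π/∂q_{Mesa} = 265 − 2q_{Mesa} − q_{Nadir} = 0, so q_{Mesa} = 132.5 − 0.5q_{Nadir}.
By the same steps for Nadir: q_{Nadir} = 130 − 0.5q_{Mesa}.
Solving the two reaction functions simultaneously: (1 − (−0.5)(−0.5))q_{Mesa} = 132.5 − 0.5·130, so 0.75q_{Mesa} = 67.5 and q_{Mesa} = 90.
Then q_{Nadir} = 130 − 0.5·90 = 85.
Equilibrium price: P = 317 − 175 = 142.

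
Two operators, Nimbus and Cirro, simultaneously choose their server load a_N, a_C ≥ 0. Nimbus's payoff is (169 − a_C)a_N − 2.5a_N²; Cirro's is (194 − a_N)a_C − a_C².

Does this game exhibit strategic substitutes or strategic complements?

Expanding Nimbus's payoff: 169a_N − a_Ca_N − 2.5a_N².
∂π/∂a_N = 169 − a_C − 5a_N = 0, so a_N = 33.8 − 0.2a_C.
The best-response slope da_N/da_C = −0.2 < 0: the reaction function is downward-sloping, so the choices are strategic substitutes.

strategic substitutes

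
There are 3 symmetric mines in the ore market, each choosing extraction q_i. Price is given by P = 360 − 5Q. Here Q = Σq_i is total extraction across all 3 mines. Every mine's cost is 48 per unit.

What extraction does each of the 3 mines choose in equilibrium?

A representative mine's profit is π_i = q_i(360 − 5Q) − 48q_i, with Q = q_i + Σ_{j≠i} q_j.
First-order condition: 312 − 10q_i − 5Σ_{j≠i} q_j = 0.
With identical mines, set every q_j = q: then 312 − 10q − 10q = 0, i.e. q = 312/20 = 15.6.

15.6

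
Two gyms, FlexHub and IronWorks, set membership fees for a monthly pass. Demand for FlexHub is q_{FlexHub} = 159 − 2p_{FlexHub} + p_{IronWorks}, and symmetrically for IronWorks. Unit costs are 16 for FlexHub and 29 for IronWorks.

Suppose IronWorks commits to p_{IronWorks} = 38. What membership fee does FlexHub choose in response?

57.25

FlexHub's profit: π = (p_{FlexHub} − 16)(159 − 2p_{FlexHub} + p_{IronWorks}).
∂π/∂p_{FlexHub} = 191 − 4p_{FlexHub} + p_{IronWorks} = 0 ⇒ p_{FlexHub} = 47.75 + 0.25p_{IronWorks}.
At p_{IronWorks} = 38: p_{FlexHub} = 47.75 + 0.25·38 = 57.25.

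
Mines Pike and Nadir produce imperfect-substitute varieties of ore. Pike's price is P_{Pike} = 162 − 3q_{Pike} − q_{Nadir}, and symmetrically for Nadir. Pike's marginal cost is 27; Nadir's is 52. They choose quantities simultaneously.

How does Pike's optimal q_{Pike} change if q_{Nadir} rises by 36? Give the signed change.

Mine Pike's profit: π = q_{Pike}(162 − 3q_{Pike} − q_{Nadir}) − 27q_{Pike}.
∂π/∂q_{Pike} = 135 − 6q_{Pike} − q_{Nadir} = 0 ⇒ q_{Pike} = 22.5 − (1/6)q_{Nadir}.
The reaction-function slope is −1/6, so a 36-unit rise in q_{Nadir} moves q_{Pike} by −1/6 × 36 = −6. Pike's best response falls — the actions are strategic substitutes.

-6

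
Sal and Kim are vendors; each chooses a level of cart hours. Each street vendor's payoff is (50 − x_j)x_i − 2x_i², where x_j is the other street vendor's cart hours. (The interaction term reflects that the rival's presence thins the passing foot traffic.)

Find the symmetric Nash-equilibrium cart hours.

10

Sal's payoff is (50 − x_K)x_S − 2x_S².
∂π/∂x_S = 50 − x_K − 4x_S = 0, so x_S = 12.5 − 0.25x_K.
Setting x_S = x_K in the reaction function: x_S = 12.5 − 0.25x_S, so x_S = 12.5 / 1.25 = 10.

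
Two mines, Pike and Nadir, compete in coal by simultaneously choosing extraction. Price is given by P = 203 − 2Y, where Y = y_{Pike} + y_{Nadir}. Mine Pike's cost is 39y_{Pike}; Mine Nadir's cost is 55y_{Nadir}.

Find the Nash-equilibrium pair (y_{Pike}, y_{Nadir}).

30, 22

Mine Pike's profit: π = y_{Pike}(203 − 2(y_{Pike} + y_{Nadir})) − 39y_{Pike}.
∂π/∂y_{Pike} = 164 − 4y_{Pike} − 2y_{Nadir} = 0, so y_{Pike} = 41 − 0.5y_{Nadir}.
By the same steps for Nadir: y_{Nadir} = 37 − 0.5y_{Pike}.
Substituting the second reaction function into the first: y_{Pike} = 41 − 0.5(37 − 0.5y_{Pike}), which gives 0.75y_{Pike} = 22.5 ⇒ y_{Pike} = 30.
Then y_{Nadir} = 37 − 0.5·30 = 22.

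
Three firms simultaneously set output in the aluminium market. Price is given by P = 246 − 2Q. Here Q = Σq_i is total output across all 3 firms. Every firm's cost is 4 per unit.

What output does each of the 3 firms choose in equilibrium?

30.25

A representative firm's profit is π_i = q_i(246 − 2Q) − 4q_i, with Q = q_i + Σ_{j≠i} q_j.
First-order condition: 242 − 4q_i − 2Σ_{j≠i} q_j = 0.
In a symmetric equilibrium every firm chooses the same q, so Σ_{j≠i} q_j = 2q. The condition becomes 242 − 8q = 0, giving q = 242/8 = 30.25.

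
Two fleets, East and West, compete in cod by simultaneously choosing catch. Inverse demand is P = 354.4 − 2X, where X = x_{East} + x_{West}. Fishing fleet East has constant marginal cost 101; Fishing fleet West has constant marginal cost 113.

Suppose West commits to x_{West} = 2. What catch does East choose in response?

Fishing fleet East's profit: π = x_{East}(354.4 − 2(x_{East} + x_{West})) − 101x_{East}.
∂π/∂x_{East} = 253.4 − 4x_{East} − 2x_{West} = 0, so x_{East} = 63.35 − 0.5x_{West}.
At x_{West} = 2: x_{East} = 63.35 − 0.5·2 = 62.35.

62.35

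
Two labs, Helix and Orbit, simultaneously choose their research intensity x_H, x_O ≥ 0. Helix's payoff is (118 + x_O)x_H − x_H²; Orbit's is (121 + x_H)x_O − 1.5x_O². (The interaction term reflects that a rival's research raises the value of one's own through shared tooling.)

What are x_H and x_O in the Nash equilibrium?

95, 72

Expanding Helix's payoff: 118x_H + x_Ox_H − x_H².
∂π/∂x_H = 118 + x_O − 2x_H = 0, so x_H = 59 + 0.5x_O.
Likewise for Orbit: x_O = 121/3 + (1/3)x_H.
Solving the two reaction functions simultaneously: (1 − (0.5)(1/3))x_H = 59 + 0.5·(121/3), so (5/6)x_H = 475/6 and x_H = 95.
Then x_O = 121/3 + (1/3)·95 = 72.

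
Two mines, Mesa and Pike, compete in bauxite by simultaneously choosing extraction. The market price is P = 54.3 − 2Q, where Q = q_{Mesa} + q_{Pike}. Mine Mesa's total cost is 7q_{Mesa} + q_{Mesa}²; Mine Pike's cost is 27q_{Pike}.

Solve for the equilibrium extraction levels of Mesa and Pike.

Mine Mesa's profit: π = q_{Mesa}(54.3 − 2(q_{Mesa} + q_{Pike})) − 7q_{Mesa} − q_{Mesa}².
∂π/∂q_{Mesa} = 47.3 − 6q_{Mesa} − 2q_{Pike} = 0, so q_{Mesa} = 473/60 − (1/3)q_{Pike}.
For Pike: ∂π/∂q_{Pike} = 27.3 − 4q_{Pike} − 2q_{Mesa} = 0 ⇒ q_{Pike} = 6.825 − 0.5q_{Mesa}.
Substituting the second reaction function into the first: q_{Mesa} = 473/60 − (1/3)(6.825 − 0.5q_{Mesa}), which gives (5/6)q_{Mesa} = 673/120 ⇒ q_{Mesa} = 6.73.
Then q_{Pike} = 6.825 − 0.5·6.73 = 3.46.

6.73, 3.46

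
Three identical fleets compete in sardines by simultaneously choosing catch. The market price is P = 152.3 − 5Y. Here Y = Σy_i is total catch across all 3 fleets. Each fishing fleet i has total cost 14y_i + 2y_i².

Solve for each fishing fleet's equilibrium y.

5.7625

A representative fishing fleet's profit is π_i = y_i(152.3 − 5Y) − 14y_i − 2y_i², with Y = y_i + Σ_{j≠i} y_j.
First-order condition: 138.3 − 14y_i − 5Σ_{j≠i} y_j = 0.
In a symmetric equilibrium every fishing fleet chooses the same y, so Σ_{j≠i} y_j = 2y. The condition becomes 138.3 − 24y = 0, giving y = 138.3/24 = 5.7625.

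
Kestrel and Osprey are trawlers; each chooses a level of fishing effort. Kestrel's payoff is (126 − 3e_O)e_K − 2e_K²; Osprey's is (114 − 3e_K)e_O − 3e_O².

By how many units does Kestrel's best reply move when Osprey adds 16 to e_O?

-12

Expanding Kestrel's payoff: 126e_K − 3e_Oe_K − 2e_K².
∂π/∂e_K = 126 − 3e_O − 4e_K = 0, so e_K = 31.5 − 0.75e_O.
The reaction-function slope is −0.75, so a 16-unit rise in e_O moves e_K by −0.75 × 16 = −12. Kestrel's best response falls — the actions are strategic substitutes.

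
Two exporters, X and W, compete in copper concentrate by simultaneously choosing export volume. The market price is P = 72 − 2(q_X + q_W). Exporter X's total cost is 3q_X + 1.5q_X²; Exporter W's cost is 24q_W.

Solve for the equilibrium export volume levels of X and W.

Exporter X's profit: π = q_X(72 − 2(q_X + q_W)) − 3q_X − 1.5q_X².
∂π/∂q_X = 69 − 7q_X − 2q_W = 0, so q_X = 69/7 − (2/7)q_W.
For W: ∂π/∂q_W = 48 − 4q_W − 2q_X = 0 ⇒ q_W = 12 − 0.5q_X.
Substituting the second reaction function into the first: q_X = 69/7 − (2/7)(12 − 0.5q_X), which gives (6/7)q_X = 45/7 ⇒ q_X = 7.5.
Then q_W = 12 − 0.5·7.5 = 8.25.

7.5, 8.25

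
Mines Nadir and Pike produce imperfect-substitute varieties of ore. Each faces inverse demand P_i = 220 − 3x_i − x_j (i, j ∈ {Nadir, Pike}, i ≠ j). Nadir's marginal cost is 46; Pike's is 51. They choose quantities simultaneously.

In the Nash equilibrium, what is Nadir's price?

121

Mine Nadir's profit: π = x_{Nadir}(220 − 3x_{Nadir} − x_{Pike}) − 46x_{Nadir}.
∂π/∂x_{Nadir} = 174 − 6x_{Nadir} − x_{Pike} = 0 ⇒ x_{Nadir} = 29 − (1/6)x_{Pike}.
Similarly x_{Pike} = 169/6 − (1/6)x_{Nadir}.
Plugging x_{Pike} into Nadir's best response: x_{Nadir} = 29 − (1/6)(169/6 − (1/6)x_{Nadir}) ⇒ (35/36)x_{Nadir} = 875/36, so x_{Nadir} = 25.
Then x_{Pike} = 169/6 − (1/6)·25 = 24.
P_{Nadir} = 220 − 3·25 − 24 = 121.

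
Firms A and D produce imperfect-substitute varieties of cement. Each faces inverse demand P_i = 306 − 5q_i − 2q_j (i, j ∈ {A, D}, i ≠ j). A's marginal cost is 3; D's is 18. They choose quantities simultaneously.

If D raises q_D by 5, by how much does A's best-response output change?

-1

Firm A's profit: π = q_A(306 − 5q_A − 2q_D) − 3q_A.
∂π/∂q_A = 303 − 10q_A − 2q_D = 0 ⇒ q_A = 30.3 − 0.2q_D.
The reaction-function slope is −0.2, so a 5-unit rise in q_D moves q_A by −0.2 × 5 = −1. A's best response falls — the actions are strategic substitutes.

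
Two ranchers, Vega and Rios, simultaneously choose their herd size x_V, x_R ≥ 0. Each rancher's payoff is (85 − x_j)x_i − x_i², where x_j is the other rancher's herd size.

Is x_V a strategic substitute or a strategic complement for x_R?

strategic substitutes

Vega's payoff is (85 − x_R)x_V − x_V².
∂π/∂x_V = 85 − x_R − 2x_V = 0, so x_V = 42.5 − 0.5x_R.
The best-response slope dx_V/dx_R = −0.5 < 0: the reaction function is downward-sloping, so the choices are strategic substitutes.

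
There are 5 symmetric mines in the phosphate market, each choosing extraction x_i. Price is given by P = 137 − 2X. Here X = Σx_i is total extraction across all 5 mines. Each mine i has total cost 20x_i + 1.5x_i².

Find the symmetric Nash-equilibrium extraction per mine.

7.8

A representative mine's profit is π_i = x_i(137 − 2X) − 20x_i − 1.5x_i², with X = x_i + Σ_{j≠i} x_j.
First-order condition: 117 − 7x_i − 2Σ_{j≠i} x_j = 0.
Imposing symmetry (x_j = x for all j) turns Σ_{j≠i} x_j into 4x, so 117 = 15x and x = 7.8.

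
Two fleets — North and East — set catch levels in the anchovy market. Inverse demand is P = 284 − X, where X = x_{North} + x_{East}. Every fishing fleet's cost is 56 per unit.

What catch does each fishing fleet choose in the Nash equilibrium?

76

Fishing fleet North's profit: π = x_{North}(284 − (x_{North} + x_{East})) − 56x_{North}.
∂π/∂x_{North} = 228 − 2x_{North} − x_{East} = 0, so x_{North} = 114 − 0.5x_{East}.
The game is symmetric, so in equilibrium x_{East} = x_{North}: the reaction function gives 1.5x_{North} = 114, hence x_{North} = 76.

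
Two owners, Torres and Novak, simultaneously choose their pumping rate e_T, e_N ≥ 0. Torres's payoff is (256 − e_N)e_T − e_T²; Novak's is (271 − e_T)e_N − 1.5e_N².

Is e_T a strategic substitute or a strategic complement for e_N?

strategic substitutes

Expanding Torres's payoff: 256e_T − e_Ne_T − e_T².
∂π/∂e_T = 256 − e_N − 2e_T = 0, so e_T = 128 − 0.5e_N.
The best-response slope de_T/de_N = −0.5 < 0: the reaction function is downward-sloping, so the choices are strategic substitutes.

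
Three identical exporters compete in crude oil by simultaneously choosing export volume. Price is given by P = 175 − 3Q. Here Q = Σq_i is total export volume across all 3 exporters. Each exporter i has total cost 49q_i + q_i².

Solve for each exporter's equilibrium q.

9

A representative exporter's profit is π_i = q_i(175 − 3Q) − 49q_i − q_i², with Q = q_i + Σ_{j≠i} q_j.
First-order condition: 126 − 8q_i − 3Σ_{j≠i} q_j = 0.
Imposing symmetry (q_j = q for all j) turns Σ_{j≠i} q_j into 2q, so 126 = 14q and q = 9.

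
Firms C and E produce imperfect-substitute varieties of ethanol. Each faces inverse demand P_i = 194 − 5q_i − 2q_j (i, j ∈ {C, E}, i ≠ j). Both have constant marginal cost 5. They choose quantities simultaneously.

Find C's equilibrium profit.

1240.3125

Firm C's profit: π = q_C(194 − 5q_C − 2q_E) − 5q_C.
∂π/∂q_C = 189 − 10q_C − 2q_E = 0 ⇒ q_C = 18.9 − 0.2q_E.
By symmetry q_E = q_C; substituting into the reaction function, 1.2q_C = 18.9 and q_C = 15.75.
P_C = 194 − 5·15.75 − 2·15.75 = 83.75.
Profit = (83.75 − 5)·15.75 = 1240.3125.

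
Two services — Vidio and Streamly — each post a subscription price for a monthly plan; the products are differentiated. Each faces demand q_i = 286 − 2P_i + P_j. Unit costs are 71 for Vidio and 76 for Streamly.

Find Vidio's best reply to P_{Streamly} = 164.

148

Vidio's profit: π = (P_{Vidio} − 71)(286 − 2P_{Vidio} + P_{Streamly}).
∂π/∂P_{Vidio} = 428 − 4P_{Vidio} + P_{Streamly} = 0 ⇒ P_{Vidio} = 107 + 0.25P_{Streamly}.
At P_{Streamly} = 164: P_{Vidio} = 107 + 0.25·164 = 148.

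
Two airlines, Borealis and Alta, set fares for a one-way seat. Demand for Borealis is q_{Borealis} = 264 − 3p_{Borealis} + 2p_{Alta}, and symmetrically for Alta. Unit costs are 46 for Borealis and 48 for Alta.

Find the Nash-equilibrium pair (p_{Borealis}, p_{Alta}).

Borealis's profit: π = (p_{Borealis} − 46)(264 − 3p_{Borealis} + 2p_{Alta}).
∂π/∂p_{Borealis} = 402 − 6p_{Borealis} + 2p_{Alta} = 0 ⇒ p_{Borealis} = 67 + (1/3)p_{Alta}.
Similarly p_{Alta} = 68 + (1/3)p_{Borealis}.
Solving the two reaction functions simultaneously: (1 − (1/3)(1/3))p_{Borealis} = 67 + (1/3)·68, so (8/9)p_{Borealis} = 269/3 and p_{Borealis} = 100.875.
Then p_{Alta} = 68 + (1/3)·100.875 = 101.625.

100.875, 101.625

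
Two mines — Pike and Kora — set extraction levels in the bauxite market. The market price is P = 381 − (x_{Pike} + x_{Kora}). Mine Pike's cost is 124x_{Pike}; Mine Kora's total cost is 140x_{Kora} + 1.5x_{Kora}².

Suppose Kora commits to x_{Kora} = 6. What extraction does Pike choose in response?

125.5

Mine Pike's profit: π = x_{Pike}(381 − (x_{Pike} + x_{Kora})) − 124x_{Pike}.
∂π/∂x_{Pike} = 257 − 2x_{Pike} − x_{Kora} = 0, so x_{Pike} = 128.5 − 0.5x_{Kora}.
At x_{Kora} = 6: x_{Pike} = 128.5 − 0.5·6 = 125.5.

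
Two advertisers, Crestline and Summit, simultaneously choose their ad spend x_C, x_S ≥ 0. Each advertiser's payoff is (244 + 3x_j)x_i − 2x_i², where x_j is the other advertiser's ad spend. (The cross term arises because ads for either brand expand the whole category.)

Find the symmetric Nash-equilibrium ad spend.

244

Crestline's payoff is (244 + 3x_S)x_C − 2x_C².
∂π/∂x_C = 244 + 3x_S − 4x_C = 0, so x_C = 61 + 0.75x_S.
The game is symmetric, so in equilibrium x_S = x_C: the reaction function gives 0.25x_C = 61, hence x_C = 244.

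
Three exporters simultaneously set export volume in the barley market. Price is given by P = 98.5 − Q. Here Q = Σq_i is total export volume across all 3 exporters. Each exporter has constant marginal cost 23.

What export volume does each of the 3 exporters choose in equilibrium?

18.875

A representative exporter's profit is π_i = q_i(98.5 − Q) − 23q_i, with Q = q_i + Σ_{j≠i} q_j.
First-order condition: 75.5 − 2q_i − Σ_{j≠i} q_j = 0.
In a symmetric equilibrium every exporter chooses the same q, so Σ_{j≠i} q_j = 2q. The condition becomes 75.5 − 4q = 0, giving q = 75.5/4 = 18.875.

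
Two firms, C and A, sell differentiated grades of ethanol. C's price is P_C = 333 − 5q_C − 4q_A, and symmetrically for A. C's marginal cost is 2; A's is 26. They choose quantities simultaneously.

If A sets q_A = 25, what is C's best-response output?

23.1

Firm C's profit: π = q_C(333 − 5q_C − 4q_A) − 2q_C.
∂π/∂q_C = 331 − 10q_C − 4q_A = 0 ⇒ q_C = 33.1 − 0.4q_A.
At q_A = 25: q_C = 33.1 − 0.4·25 = 23.1.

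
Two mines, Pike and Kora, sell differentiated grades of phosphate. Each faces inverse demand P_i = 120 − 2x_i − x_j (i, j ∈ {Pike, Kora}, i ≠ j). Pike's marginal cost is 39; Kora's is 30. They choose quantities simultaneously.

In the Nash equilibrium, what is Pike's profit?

486.72

Mine Pike's profit: π = x_{Pike}(120 − 2x_{Pike} − x_{Kora}) − 39x_{Pike}.
∂π/∂x_{Pike} = 81 − 4x_{Pike} − x_{Kora} = 0 ⇒ x_{Pike} = 20.25 − 0.25x_{Kora}.
Similarly x_{Kora} = 22.5 − 0.25x_{Pike}.
Substituting the second reaction function into the first: x_{Pike} = 20.25 − 0.25(22.5 − 0.25x_{Pike}), which gives 0.9375x_{Pike} = 14.625 ⇒ x_{Pike} = 15.6.
Then x_{Kora} = 22.5 − 0.25·15.6 = 18.6.
P_{Pike} = 120 − 2·15.6 − 18.6 = 70.2.
Profit = (70.2 − 39)·15.6 = 486.72.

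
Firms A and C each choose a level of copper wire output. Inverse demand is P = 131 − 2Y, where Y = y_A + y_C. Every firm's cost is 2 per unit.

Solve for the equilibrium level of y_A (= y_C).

21.5

Firm A's profit: π = y_A(131 − 2(y_A + y_C)) − 2y_A.
∂π/∂y_A = 129 − 4y_A − 2y_C = 0, so y_A = 32.25 − 0.5y_C.
The game is symmetric, so in equilibrium y_C = y_A: the reaction function gives 1.5y_A = 32.25, hence y_A = 21.5.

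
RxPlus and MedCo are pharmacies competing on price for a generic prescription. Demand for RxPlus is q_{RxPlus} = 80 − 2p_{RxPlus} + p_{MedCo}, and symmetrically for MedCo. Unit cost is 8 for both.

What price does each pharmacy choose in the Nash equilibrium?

32

RxPlus's profit: π = (p_{RxPlus} − 8)(80 − 2p_{RxPlus} + p_{MedCo}).
∂π/∂p_{RxPlus} = 96 − 4p_{RxPlus} + p_{MedCo} = 0 ⇒ p_{RxPlus} = 24 + 0.25p_{MedCo}.
Setting p_{RxPlus} = p_{MedCo} in the reaction function: p_{RxPlus} = 24 + 0.25p_{RxPlus}, so p_{RxPlus} = 24 / 0.75 = 32.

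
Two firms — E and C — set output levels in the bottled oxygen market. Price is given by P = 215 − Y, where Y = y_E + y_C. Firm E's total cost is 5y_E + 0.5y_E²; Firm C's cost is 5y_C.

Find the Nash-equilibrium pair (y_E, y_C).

42, 84

Firm E's profit: π = y_E(215 − (y_E + y_C)) − 5y_E − 0.5y_E².
∂π/∂y_E = 210 − 3y_E − y_C = 0, so y_E = 70 − (1/3)y_C.
For C: ∂π/∂y_C = 210 − 2y_C − y_E = 0 ⇒ y_C = 105 − 0.5y_E.
Plugging y_C into E's best response: y_E = 70 − (1/3)(105 − 0.5y_E) ⇒ (5/6)y_E = 35, so y_E = 42.
Then y_C = 105 − 0.5·42 = 84.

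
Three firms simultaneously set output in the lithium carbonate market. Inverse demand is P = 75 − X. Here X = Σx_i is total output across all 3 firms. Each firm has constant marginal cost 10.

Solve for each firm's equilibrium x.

A representative firm's profit is π_i = x_i(75 − X) − 10x_i, with X = x_i + Σ_{j≠i} x_j.
First-order condition: 65 − 2x_i − Σ_{j≠i} x_j = 0.
With identical firms, set every x_j = x: then 65 − 2x − 2x = 0, i.e. x = 65/4 = 16.25.

16.25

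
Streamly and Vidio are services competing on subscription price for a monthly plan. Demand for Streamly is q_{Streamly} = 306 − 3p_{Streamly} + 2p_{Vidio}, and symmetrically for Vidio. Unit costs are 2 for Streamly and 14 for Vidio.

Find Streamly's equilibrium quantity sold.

Streamly's profit: π = (p_{Streamly} − 2)(306 − 3p_{Streamly} + 2p_{Vidio}).
∂π/∂p_{Streamly} = 312 − 6p_{Streamly} + 2p_{Vidio} = 0 ⇒ p_{Streamly} = 52 + (1/3)p_{Vidio}.
Similarly p_{Vidio} = 58 + (1/3)p_{Streamly}.
Substituting the second reaction function into the first: p_{Streamly} = 52 + (1/3)(58 + (1/3)p_{Streamly}), which gives (8/9)p_{Streamly} = 214/3 ⇒ p_{Streamly} = 80.25.
Then p_{Vidio} = 58 + (1/3)·80.25 = 84.75.
q_{Streamly} = 306 − 3·80.25 + 2·84.75 = 234.75.

234.75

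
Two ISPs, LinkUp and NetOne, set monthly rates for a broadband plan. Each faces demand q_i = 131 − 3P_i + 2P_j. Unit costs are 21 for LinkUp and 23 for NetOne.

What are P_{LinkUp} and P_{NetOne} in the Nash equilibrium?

48.875, 49.625

LinkUp's profit: π = (P_{LinkUp} − 21)(131 − 3P_{LinkUp} + 2P_{NetOne}).
∂π/∂P_{LinkUp} = 194 − 6P_{LinkUp} + 2P_{NetOne} = 0 ⇒ P_{LinkUp} = 97/3 + (1/3)P_{NetOne}.
Similarly P_{NetOne} = 100/3 + (1/3)P_{LinkUp}.
Substituting the second reaction function into the first: P_{LinkUp} = 97/3 + (1/3)(100/3 + (1/3)P_{LinkUp}), which gives (8/9)P_{LinkUp} = 391/9 ⇒ P_{LinkUp} = 48.875.
Then P_{NetOne} = 100/3 + (1/3)·48.875 = 49.625.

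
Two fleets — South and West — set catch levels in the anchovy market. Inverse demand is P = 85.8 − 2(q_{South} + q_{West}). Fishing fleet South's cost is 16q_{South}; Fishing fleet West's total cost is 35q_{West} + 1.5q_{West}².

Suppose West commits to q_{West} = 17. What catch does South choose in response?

8.95

Fishing fleet South's profit: π = q_{South}(85.8 − 2(q_{South} + q_{West})) − 16q_{South}.
∂π/∂q_{South} = 69.8 − 4q_{South} − 2q_{West} = 0, so q_{South} = 17.45 − 0.5q_{West}.
At q_{West} = 17: q_{South} = 17.45 − 0.5·17 = 8.95.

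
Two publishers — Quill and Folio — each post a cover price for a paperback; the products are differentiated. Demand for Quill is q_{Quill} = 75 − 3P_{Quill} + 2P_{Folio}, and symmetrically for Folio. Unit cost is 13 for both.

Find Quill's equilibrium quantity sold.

46.5

Quill's profit: π = (P_{Quill} − 13)(75 − 3P_{Quill} + 2P_{Folio}).
∂π/∂P_{Quill} = 114 − 6P_{Quill} + 2P_{Folio} = 0 ⇒ P_{Quill} = 19 + (1/3)P_{Folio}.
Setting P_{Quill} = P_{Folio} in the reaction function: P_{Quill} = 19 + (1/3)P_{Quill}, so P_{Quill} = 19 / (2/3) = 28.5.
q_{Quill} = 75 − 3·28.5 + 2·28.5 = 46.5.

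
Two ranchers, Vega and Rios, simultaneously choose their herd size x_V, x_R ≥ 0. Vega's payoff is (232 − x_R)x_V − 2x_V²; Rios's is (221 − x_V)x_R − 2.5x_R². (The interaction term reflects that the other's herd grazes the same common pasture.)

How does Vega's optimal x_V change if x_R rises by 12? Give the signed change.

-3

Expanding Vega's payoff: 232x_V − x_Rx_V − 2x_V².
∂π/∂x_V = 232 − x_R − 4x_V = 0, so x_V = 58 − 0.25x_R.
The reaction-function slope is −0.25, so a 12-unit rise in x_R moves x_V by −0.25 × 12 = −3. Vega's best response falls — the actions are strategic substitutes.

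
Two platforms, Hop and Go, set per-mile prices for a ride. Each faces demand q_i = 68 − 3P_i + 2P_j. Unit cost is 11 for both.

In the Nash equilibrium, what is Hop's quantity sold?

42.75

Hop's profit: π = (P_{Hop} − 11)(68 − 3P_{Hop} + 2P_{Go}).
∂π/∂P_{Hop} = 101 − 6P_{Hop} + 2P_{Go} = 0 ⇒ P_{Hop} = 101/6 + (1/3)P_{Go}.
By symmetry P_{Go} = P_{Hop}; substituting into the reaction function, (2/3)P_{Hop} = 101/6 and P_{Hop} = 25.25.
q_{Hop} = 68 − 3·25.25 + 2·25.25 = 42.75.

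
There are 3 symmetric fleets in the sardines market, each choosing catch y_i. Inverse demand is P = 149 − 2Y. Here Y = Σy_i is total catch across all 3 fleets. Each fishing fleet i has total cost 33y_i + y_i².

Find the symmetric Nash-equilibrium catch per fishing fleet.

A representative fishing fleet's profit is π_i = y_i(149 − 2Y) − 33y_i − y_i², with Y = y_i + Σ_{j≠i} y_j.
First-order condition: 116 − 6y_i − 2Σ_{j≠i} y_j = 0.
In a symmetric equilibrium every fishing fleet chooses the same y, so Σ_{j≠i} y_j = 2y. The condition becomes 116 − 10y = 0, giving y = 116/10 = 11.6.

11.6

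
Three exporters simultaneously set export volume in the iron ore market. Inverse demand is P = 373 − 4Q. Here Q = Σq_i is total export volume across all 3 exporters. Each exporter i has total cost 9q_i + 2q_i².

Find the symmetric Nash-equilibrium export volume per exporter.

A representative exporter's profit is π_i = q_i(373 − 4Q) − 9q_i − 2q_i², with Q = q_i + Σ_{j≠i} q_j.
First-order condition: 364 − 12q_i − 4Σ_{j≠i} q_j = 0.
In a symmetric equilibrium every exporter chooses the same q, so Σ_{j≠i} q_j = 2q. The condition becomes 364 − 20q = 0, giving q = 364/20 = 18.2.

18.2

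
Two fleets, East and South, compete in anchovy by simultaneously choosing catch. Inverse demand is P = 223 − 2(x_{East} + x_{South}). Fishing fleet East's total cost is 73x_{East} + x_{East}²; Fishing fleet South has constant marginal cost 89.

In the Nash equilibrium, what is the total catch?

41.8

Fishing fleet East's profit: π = x_{East}(223 − 2(x_{East} + x_{South})) − 73x_{East} − x_{East}².
∂π/∂x_{East} = 150 − 6x_{East} − 2x_{South} = 0, so x_{East} = 25 − (1/3)x_{South}.
For South: ∂π/∂x_{South} = 134 − 4x_{South} − 2x_{East} = 0 ⇒ x_{South} = 33.5 − 0.5x_{East}.
Solving the two reaction functions simultaneously: (1 − (−1/3)(−0.5))x_{East} = 25 − (1/3)·33.5, so (5/6)x_{East} = 83/6 and x_{East} = 16.6.
Then x_{South} = 33.5 − 0.5·16.6 = 25.2.
Total catch: 16.6 + 25.2 = 41.8.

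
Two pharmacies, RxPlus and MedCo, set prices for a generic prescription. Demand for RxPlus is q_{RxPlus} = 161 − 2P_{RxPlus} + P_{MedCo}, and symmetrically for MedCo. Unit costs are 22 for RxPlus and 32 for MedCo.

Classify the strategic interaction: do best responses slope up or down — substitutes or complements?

RxPlus's profit: π = (P_{RxPlus} − 22)(161 − 2P_{RxPlus} + P_{MedCo}).
∂π/∂P_{RxPlus} = 205 − 4P_{RxPlus} + P_{MedCo} = 0 ⇒ P_{RxPlus} = 51.25 + 0.25P_{MedCo}.
The best-response slope dP_{RxPlus}/dP_{MedCo} = 0.25 > 0: the reaction function is upward-sloping, so the choices are strategic complements.

strategic complements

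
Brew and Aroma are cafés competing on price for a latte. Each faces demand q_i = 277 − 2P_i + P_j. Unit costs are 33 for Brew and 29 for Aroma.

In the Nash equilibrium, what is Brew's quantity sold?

Brew's profit: π = (P_{Brew} − 33)(277 − 2P_{Brew} + P_{Aroma}).
∂π/∂P_{Brew} = 343 − 4P_{Brew} + P_{Aroma} = 0 ⇒ P_{Brew} = 85.75 + 0.25P_{Aroma}.
Similarly P_{Aroma} = 83.75 + 0.25P_{Brew}.
Substituting the second reaction function into the first: P_{Brew} = 85.75 + 0.25(83.75 + 0.25P_{Brew}), which gives 0.9375P_{Brew} = 106.6875 ⇒ P_{Brew} = 113.8.
Then P_{Aroma} = 83.75 + 0.25·113.8 = 112.2.
q_{Brew} = 277 − 2·113.8 + 112.2 = 161.6.

161.6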